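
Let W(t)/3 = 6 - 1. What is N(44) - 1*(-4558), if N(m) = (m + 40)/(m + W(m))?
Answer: 269006/59 ≈ 4559.4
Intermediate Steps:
W(t) = 15 (W(t) = 3*(6 - 1) = 3*5 = 15)
N(m) = (40 + m)/(15 + m) (N(m) = (m + 40)/(m + 15) = (40 + m)/(15 + m))
N(44) - 1*(-4558) = (40 + 44)/(15 + 44) - 1*(-4558) = 84/59 + 4558 = 269006/59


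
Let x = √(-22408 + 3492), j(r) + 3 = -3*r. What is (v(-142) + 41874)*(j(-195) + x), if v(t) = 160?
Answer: 24463788 + 84068*I*√4729 ≈ 2.4464e+7 + 5.7812e+6*I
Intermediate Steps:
j(r) = -3 - 3*r
x = 2*I*√4729 (x = √(-18916) = 2*I*√4729 ≈ 137.54*I)
(v(-142) + 41874)*(j(-195) + x) = (160 + 41874)*((-3 - 3*(-195)) + 2*I*√4729) = 42034*((-3 + 585) + 2*I*√4729) = 42034*(582 + 2*I*√4729) = 24463788 + 84068*I*√4729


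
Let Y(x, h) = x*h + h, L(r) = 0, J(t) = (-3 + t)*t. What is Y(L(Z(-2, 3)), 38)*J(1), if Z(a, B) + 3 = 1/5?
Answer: -76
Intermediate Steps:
J(t) = t*(-3 + t)
Z(a, B) = -14/5 (Z(a, B) = -3 + 1/5 = -3 + ⅕ = -14/5)
Y(x, h) = h + h*x (Y(x, h) = h*x + h = h + h*x)
Y(L(Z(-2, 3)), 38)*J(1) = (38*(1 + 0))*(1*(-3 + 1)) = (38*1)*(1*(-2)) = 38*(-2) = -76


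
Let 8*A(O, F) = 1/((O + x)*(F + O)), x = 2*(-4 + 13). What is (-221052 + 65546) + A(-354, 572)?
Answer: -91124027905/585984 ≈ -1.5551e+5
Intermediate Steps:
x = 18 (x = 2*9 = 18)
A(O, F) = 1/(8*(18 + O)*(F + O)) (A(O, F) = 1/(8*(((O + 18)*(F + O)))) = 1/(8*(((18 + O)*(F + O)))) = (1/((18 + O)*(F + O)))/8 = 1/(8*(18 + O)*(F + O)))
(-221052 + 65546) + A(-354, 572) = (-221052 + 65546) + 1/(8*((-354)² + 18*572 + 18*(-354) + 572*(-354))) = -155506 + 1/(8*(125316 + 10296 - 6372 - 202488)) = -155506 + (⅛)/(-73248) = -155506 + (⅛)*(-1/73248) = -155506 - 1/585984 = -91124027905/585984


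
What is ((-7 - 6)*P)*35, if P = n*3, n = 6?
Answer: -8190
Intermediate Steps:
P = 18 (P = 6*3 = 18)
((-7 - 6)*P)*35 = ((-7 - 6)*18)*35 = -13*18*35 = -234*35 = -8190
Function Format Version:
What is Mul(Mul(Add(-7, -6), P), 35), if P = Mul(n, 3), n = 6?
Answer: -8190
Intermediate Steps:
P = 18 (P = Mul(6, 3) = 18)
Mul(Mul(Add(-7, -6), P), 35) = Mul(Mul(Add(-7, -6), 18), 35) = Mul(Mul(-13, 18), 35) = Mul(-234, 35) = -8190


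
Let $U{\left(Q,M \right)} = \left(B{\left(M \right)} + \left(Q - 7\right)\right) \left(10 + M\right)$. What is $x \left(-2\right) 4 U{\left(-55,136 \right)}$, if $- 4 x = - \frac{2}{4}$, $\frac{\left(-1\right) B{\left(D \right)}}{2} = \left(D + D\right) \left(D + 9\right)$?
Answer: $11525532$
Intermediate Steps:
$B{\left(D \right)} = - 4 D \left(9 + D\right)$ ($B{\left(D \right)} = - 2 \left(D + D\right) \left(D + 9\right) = - 2 \cdot 2 D \left(9 + D\right) = - 4 D \left(9 + D\right)$)
$x = \frac{1}{8}$ ($x = - \frac{\left(-2\right) \frac{1}{4}}{4} = \left(- \frac{1}{4}\right) \left(- \frac{1}{2}\right) = \frac{1}{8} \approx 0.125$)
$U{\left(Q,M \right)} = \left(10 + M\right) \left(-7 + Q - 4 M \left(9 + M\right)\right)$ ($U{\left(Q,M \right)} = \left(- 4 M \left(9 + M\right) + \left(Q - 7\right)\right) \left(10 + M\right) = \left(- 4 M \left(9 + M\right) + \left(-7 + Q\right)\right) \left(10 + M\right) = \left(-7 + Q - 4 M \left(9 + M\right)\right) \left(10 + M\right) = \left(10 + M\right) \left(-7 + Q - 4 M \left(9 + M\right)\right)$)
$x \left(-2\right) 4 U{\left(-55,136 \right)} = \frac{1}{8} \left(-2\right) 4 \left(-70 - 49912 - 76 \cdot 136^{2} - 4 \cdot 136^{3} + 10 \left(-55\right) + 136 \left(-55\right)\right) = \left(- \frac{1}{4}\right) 4 \left(-70 - 49912 - 1405696 - 10061824 - 550 - 7480\right) = - (-70 - 49912 - 1405696 - 10061824 - 550 - 7480) = \left(-1\right) \left(-11525532\right) = 11525532$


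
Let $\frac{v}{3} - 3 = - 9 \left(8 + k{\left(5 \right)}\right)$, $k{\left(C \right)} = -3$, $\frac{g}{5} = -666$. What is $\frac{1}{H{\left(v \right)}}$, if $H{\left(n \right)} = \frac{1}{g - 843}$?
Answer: $-4173$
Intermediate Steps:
$g = -3330$ ($g = 5 \left(-666\right) = -3330$)
$v = -126$ ($v = 9 + 3 \left(- 9 \left(8 - 3\right)\right) = 9 + 3 \left(\left(-9\right) 5\right) = 9 + 3 \left(-45\right) = 9 - 135 = -126$)
$H{\left(n \right)} = - \frac{1}{4173}$ ($H{\left(n \right)} = \frac{1}{-3330 - 843} = \frac{1}{-4173} = - \frac{1}{4173}$)
$\frac{1}{H{\left(v \right)}} = \frac{1}{- \frac{1}{4173}} = -4173$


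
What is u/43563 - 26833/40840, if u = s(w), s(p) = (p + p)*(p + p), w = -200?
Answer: 5365474021/1779112920 ≈ 3.0158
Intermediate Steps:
s(p) = 4*p**2 (s(p) = (2*p)*(2*p) = 4*p**2)
u = 160000 (u = 4*(-200)**2 = 4*40000 = 160000)
u/43563 - 26833/40840 = 160000/43563 - 26833/40840 = 5365474021/1779112920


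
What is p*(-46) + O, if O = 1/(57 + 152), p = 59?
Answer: -567225/209 ≈ -2714.0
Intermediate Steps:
O = 1/209 ≈ 0.0047847
p*(-46) + O = 59*(-46) + 1/209 = -2714 + 1/209 = -567225/209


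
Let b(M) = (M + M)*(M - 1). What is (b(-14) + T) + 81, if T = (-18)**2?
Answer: 825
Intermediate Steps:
b(M) = 2*M*(-1 + M) (b(M) = (2*M)*(-1 + M) = 2*M*(-1 + M))
T = 324
(b(-14) + T) + 81 = (2*(-14)*(-1 - 14) + 324) + 81 = (2*(-14)*(-15) + 324) + 81 = (420 + 324) + 81 = 744 + 81 = 825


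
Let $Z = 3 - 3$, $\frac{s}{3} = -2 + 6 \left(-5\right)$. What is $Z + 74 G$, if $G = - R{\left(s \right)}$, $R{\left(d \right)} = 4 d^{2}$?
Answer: $-2727936$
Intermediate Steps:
$s = -96$ ($s = 3 \left(-2 + 6 \left(-5\right)\right) = 3 \left(-2 - 30\right) = 3 \left(-32\right) = -96$)
$Z = 0$ ($Z = 3 - 3 = 0$)
$G = -36864$ ($G = - 4 \left(-96\right)^{2} = - 4 \cdot 9216 = \left(-1\right) 36864 = -36864$)
$Z + 74 G = 0 + 74 \left(-36864\right) = 0 - 2727936 = -2727936$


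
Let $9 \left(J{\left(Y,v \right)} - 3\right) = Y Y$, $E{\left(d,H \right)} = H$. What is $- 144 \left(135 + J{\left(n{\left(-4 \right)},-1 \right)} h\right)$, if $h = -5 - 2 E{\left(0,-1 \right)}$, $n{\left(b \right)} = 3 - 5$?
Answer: $-17952$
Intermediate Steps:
$n{\left(b \right)} = -2$ ($n{\left(b \right)} = 3 - 5 = -2$)
$J{\left(Y,v \right)} = 3 + \frac{Y^{2}}{9}$ ($J{\left(Y,v \right)} = 3 + \frac{Y Y}{9} = 3 + \frac{Y^{2}}{9}$)
$h = -3$ ($h = -5 - -2 = -5 + 2 = -3$)
$- 144 \left(135 + J{\left(n{\left(-4 \right)},-1 \right)} h\right) = - 144 \left(135 + \left(3 + \frac{\left(-2\right)^{2}}{9}\right) \left(-3\right)\right) = - 144 \left(135 + \left(3 + \frac{1}{9} \cdot 4\right) \left(-3\right)\right) = - 144 \left(135 + \left(3 + \frac{4}{9}\right) \left(-3\right)\right) = - 144 \left(135 + \frac{31}{9} \left(-3\right)\right) = - 144 \left(135 - \frac{31}{3}\right) = \left(-144\right) \frac{374}{3} = -17952$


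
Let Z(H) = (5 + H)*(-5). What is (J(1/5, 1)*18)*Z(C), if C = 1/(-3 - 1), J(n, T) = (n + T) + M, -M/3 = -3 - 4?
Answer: -18981/2 ≈ -9490.5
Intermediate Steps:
M = 21 (M = -3*(-3 - 4) = -3*(-7) = 21)
J(n, T) = 21 + T + n (J(n, T) = (n + T) + 21 = (T + n) + 21 = 21 + T + n)
C = -1/4 (C = 1/(-4) = -1/4 ≈ -0.25000)
Z(H) = -25 - 5*H
(J(1/5, 1)*18)*Z(C) = ((21 + 1 + 1/5)*18)*(-25 - 5*(-1/4)) = ((21 + 1 + 1*(1/5))*18)*(-25 + 5/4) = ((21 + 1 + 1/5)*18)*(-95/4) = ((111/5)*18)*(-95/4) = (1998/5)*(-95/4) = -18981/2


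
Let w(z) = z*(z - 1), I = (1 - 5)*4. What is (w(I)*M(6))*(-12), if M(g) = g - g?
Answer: 0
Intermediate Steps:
M(g) = 0
I = -16 (I = -4*4 = -16)
w(z) = z*(-1 + z)
(w(I)*M(6))*(-12) = (-16*(-1 - 16)*0)*(-12) = (-16*(-17)*0)*(-12) = (272*0)*(-12) = 0*(-12) = 0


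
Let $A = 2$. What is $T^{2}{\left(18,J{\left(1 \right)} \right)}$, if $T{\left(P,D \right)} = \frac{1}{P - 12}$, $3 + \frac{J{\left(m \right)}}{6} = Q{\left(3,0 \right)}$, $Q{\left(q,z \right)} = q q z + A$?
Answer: $\frac{1}{36} \approx 0.027778$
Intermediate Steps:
$Q{\left(q,z \right)} = 2 + z q^{2}$ ($Q{\left(q,z \right)} = q q z + 2 = q^{2} z + 2 = z q^{2} + 2 = 2 + z q^{2}$)
$J{\left(m \right)} = -6$ ($J{\left(m \right)} = -18 + 6 \left(2 + 0 \cdot 3^{2}\right) = -18 + 6 \left(2 + 0 \cdot 9\right) = -18 + 6 \left(2 + 0\right) = -18 + 6 \cdot 2 = -18 + 12 = -6$)
$T{\left(P,D \right)} = \frac{1}{-12 + P}$
$T^{2}{\left(18,J{\left(1 \right)} \right)} = \left(\frac{1}{-12 + 18}\right)^{2} = \left(\frac{1}{6}\right)^{2} = \frac{1}{36}$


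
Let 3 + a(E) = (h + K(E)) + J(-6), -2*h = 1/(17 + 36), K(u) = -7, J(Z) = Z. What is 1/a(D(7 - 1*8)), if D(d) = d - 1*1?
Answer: -106/1697 ≈ -0.062463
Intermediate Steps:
D(d) = -1 + d (D(d) = d - 1 = -1 + d)
h = -1/106 (h = -1/(2*(17 + 36)) = -½/53 = -½*1/53 = -1/106 ≈ -0.0094340)
a(E) = -1697/106 (a(E) = -3 + ((-1/106 - 7) - 6) = -3 + (-743/106 - 6) = -3 - 1379/106 = -1697/106)
1/a(D(7 - 1*8)) = 1/(-1697/106) = -106/1697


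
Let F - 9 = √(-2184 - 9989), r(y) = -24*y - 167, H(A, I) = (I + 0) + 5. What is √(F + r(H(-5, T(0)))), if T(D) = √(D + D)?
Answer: √(-278 + I*√12173) ≈ 3.2476 + 16.987*I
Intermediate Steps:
T(D) = √2*√D (T(D) = √(2*D) = √2*√D)
H(A, I) = 5 + I (H(A, I) = I + 5 = 5 + I)
r(y) = -167 - 24*y
F = 9 + I*√12173 (F = 9 + √(-2184 - 9989) = 9 + √(-12173) = 9 + I*√12173 ≈ 9.0 + 110.33*I)
√(F + r(H(-5, T(0)))) = √((9 + I*√12173) + (-167 - 24*(5 + √2*√0))) = √((9 + I*√12173) + (-167 - 24*(5 + √2*0))) = √((9 + I*√12173) + (-167 - 24*(5 + 0))) = √((9 + I*√12173) + (-167 - 24*5)) = √((9 + I*√12173) + (-167 - 120)) = √((9 + I*√12173) - 287) = √(-278 + I*√12173)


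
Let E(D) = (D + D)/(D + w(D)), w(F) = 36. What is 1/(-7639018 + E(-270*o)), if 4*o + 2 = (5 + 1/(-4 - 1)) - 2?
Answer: -1/7639012 ≈ -1.3091e-7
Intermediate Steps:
o = ⅕ (o = -½ + ((5 + 1/(-4 - 1)) - 2)/4 = -½ + ((5 + 1/(-5)) - 2)/4 = -½ + ((5 - ⅕) - 2)/4 = -½ + (24/5 - 2)/4 = -½ + (¼)*(14/5) = -½ + 7/10 = ⅕ ≈ 0.20000)
E(D) = 2*D/(36 + D) (E(D) = (D + D)/(D + 36) = (2*D)/(36 + D) = 2*D/(36 + D))
1/(-7639018 + E(-270*o)) = 1/(-7639018 + 2*(-270*⅕)/(36 - 270*⅕)) = 1/(-7639018 + 2*(-54)/(36 - 54)) = 1/(-7639018 + 2*(-54)/(-18)) = 1/(-7639018 + 2*(-54)*(-1/18)) = 1/(-7639018 + 6) = 1/(-7639012) = -1/7639012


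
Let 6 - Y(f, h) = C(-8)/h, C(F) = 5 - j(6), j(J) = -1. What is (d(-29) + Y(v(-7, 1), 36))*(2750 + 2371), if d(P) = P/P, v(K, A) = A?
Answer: 69987/2 ≈ 34994.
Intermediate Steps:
d(P) = 1
C(F) = 6 (C(F) = 5 - 1*(-1) = 5 + 1 = 6)
Y(f, h) = 6 - 6/h
(d(-29) + Y(v(-7, 1), 36))*(2750 + 2371) = (1 + (6 - 6/36))*(2750 + 2371) = (1 + (6 - 6*1/36))*5121 = (1 + (6 - ⅙))*5121 = (1 + 35/6)*5121 = (41/6)*5121 = 69987/2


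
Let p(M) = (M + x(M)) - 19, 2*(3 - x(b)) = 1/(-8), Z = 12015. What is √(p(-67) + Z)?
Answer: √190913/4 ≈ 109.23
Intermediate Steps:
x(b) = 49/16 (x(b) = 3 - ½/(-8) = 3 - ½*(-⅛) = 3 + 1/16 = 49/16)
p(M) = -255/16 + M (p(M) = (M + 49/16) - 19 = (49/16 + M) - 19 = -255/16 + M)
√(p(-67) + Z) = √((-255/16 - 67) + 12015) = √(-1327/16 + 12015) = √(190913/16) = √190913/4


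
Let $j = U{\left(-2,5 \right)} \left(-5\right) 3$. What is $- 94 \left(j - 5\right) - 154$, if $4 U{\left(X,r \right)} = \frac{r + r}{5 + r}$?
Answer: $\frac{1337}{2} \approx 668.5$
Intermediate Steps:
$U{\left(X,r \right)} = \frac{r}{2 \left(5 + r\right)}$ ($U{\left(X,r \right)} = \frac{\left(r + r\right) \frac{1}{5 + r}}{4} = \frac{2 r \frac{1}{5 + r}}{4} = \frac{r}{2 \left(5 + r\right)}$)
$j = - \frac{15}{4}$ ($j = \frac{1}{2} \cdot 5 \frac{1}{5 + 5} \left(-5\right) 3 = \frac{1}{2} \cdot 5 \cdot \frac{1}{10} \left(-5\right) 3 = \frac{1}{4} \left(-5\right) 3 = \left(- \frac{5}{4}\right) 3 = - \frac{15}{4} \approx -3.75$)
$- 94 \left(j - 5\right) - 154 = - 94 \left(- \frac{15}{4} - 5\right) - 154 = \left(-94\right) \left(- \frac{35}{4}\right) - 154 = \frac{1645}{2} - 154 = \frac{1337}{2}$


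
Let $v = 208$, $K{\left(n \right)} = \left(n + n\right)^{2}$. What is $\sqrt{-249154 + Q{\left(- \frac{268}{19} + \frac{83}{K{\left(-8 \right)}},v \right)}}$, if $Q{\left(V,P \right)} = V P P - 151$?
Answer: $\frac{i \sqrt{305235646}}{19} \approx 919.53 i$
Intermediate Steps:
$K{\left(n \right)} = 4 n^{2}$ ($K{\left(n \right)} = \left(2 n\right)^{2} = 4 n^{2}$)
$Q{\left(V,P \right)} = -151 + V P^{2}$ ($Q{\left(V,P \right)} = P V P - 151 = V P^{2} - 151 = -151 + V P^{2}$)
$\sqrt{-249154 + Q{\left(- \frac{268}{19} + \frac{83}{K{\left(-8 \right)}},v \right)}} = \sqrt{-249154 + \left(-151 + \left(- \frac{268}{19} + \frac{83}{4 \left(-8\right)^{2}}\right) 208^{2}\right)} = \sqrt{-249154 + \left(-151 + \left(\left(-268\right) \frac{1}{19} + \frac{83}{4 \cdot 64}\right) 43264\right)} = \sqrt{-249154 + \left(-151 + \left(- \frac{268}{19} + \frac{83}{256}\right) 43264\right)} = \sqrt{-249154 - \frac{11331108}{19}} = \sqrt{- \frac{16065034}{19}} = \frac{i \sqrt{305235646}}{19}$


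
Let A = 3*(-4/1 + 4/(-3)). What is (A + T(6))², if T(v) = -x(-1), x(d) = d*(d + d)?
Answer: 324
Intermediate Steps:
x(d) = 2*d² (x(d) = d*(2*d) = 2*d²)
T(v) = -2 (T(v) = -2*(-1)² = -2)
A = -16 (A = 3*(-4*1 + 4*(-⅓)) = 3*(-4 - 4/3) = 3*(-16/3) = -16)
(A + T(6))² = (-16 - 2)² = (-18)² = 324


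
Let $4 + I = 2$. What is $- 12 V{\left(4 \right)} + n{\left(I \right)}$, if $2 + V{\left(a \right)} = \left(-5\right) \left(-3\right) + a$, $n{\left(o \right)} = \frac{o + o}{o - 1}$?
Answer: $- \frac{608}{3} \approx -202.67$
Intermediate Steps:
$I = -2$ ($I = -4 + 2 = -2$)
$n{\left(o \right)} = \frac{2 o}{-1 + o}$
$V{\left(a \right)} = 13 + a$ ($V{\left(a \right)} = -2 + \left(\left(-5\right) \left(-3\right) + a\right) = -2 + \left(15 + a\right) = 13 + a$)
$- 12 V{\left(4 \right)} + n{\left(I \right)} = - 12 \left(13 + 4\right) + 2 \left(-2\right) \frac{1}{-1 - 2} = \left(-12\right) 17 + 2 \left(-2\right) \frac{1}{-3} = -204 + 2 \left(-2\right) \left(- \frac{1}{3}\right) = -204 + \frac{4}{3} = - \frac{608}{3}$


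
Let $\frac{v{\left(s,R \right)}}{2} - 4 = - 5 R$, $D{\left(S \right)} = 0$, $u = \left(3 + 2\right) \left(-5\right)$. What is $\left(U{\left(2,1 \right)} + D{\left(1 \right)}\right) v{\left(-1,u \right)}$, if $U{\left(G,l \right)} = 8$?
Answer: $2064$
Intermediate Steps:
$u = -25$ ($u = 5 \left(-5\right) = -25$)
$v{\left(s,R \right)} = 8 - 10 R$ ($v{\left(s,R \right)} = 8 + 2 \left(- 5 R\right) = 8 - 10 R$)
$\left(U{\left(2,1 \right)} + D{\left(1 \right)}\right) v{\left(-1,u \right)} = \left(8 + 0\right) \left(8 - -250\right) = 8 \left(8 + 250\right) = 8 \cdot 258 = 2064$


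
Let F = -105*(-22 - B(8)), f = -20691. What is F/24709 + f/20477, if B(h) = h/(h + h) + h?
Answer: -891352653/1011932386 ≈ -0.88084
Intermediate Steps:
B(h) = ½ + h (B(h) = h/((2*h)) + h = h*(1/(2*h)) + h = ½ + h)
F = 6405/2 (F = -105*(-22 - (½ + 8)) = -105*(-22 - 1*17/2) = -105*(-22 - 17/2) = -105*(-61/2) = 6405/2 ≈ 3202.5)
F/24709 + f/20477 = (6405/2)/24709 - 20691/20477 = (6405/2)*(1/24709) - 20691*1/20477 = 6405/49418 - 20691/20477 = -891352653/1011932386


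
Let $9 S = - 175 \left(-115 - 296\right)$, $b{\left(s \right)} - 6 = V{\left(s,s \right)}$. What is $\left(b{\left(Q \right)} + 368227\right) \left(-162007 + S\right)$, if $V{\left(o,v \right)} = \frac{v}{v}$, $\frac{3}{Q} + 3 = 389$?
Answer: $- \frac{170141046764}{3} \approx -5.6714 \cdot 10^{10}$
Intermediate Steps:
$Q = \frac{3}{386}$ ($Q = \frac{3}{-3 + 389} = \frac{3}{386} \approx 0.007772$)
$V{\left(o,v \right)} = 1$
$b{\left(s \right)} = 7$ ($b{\left(s \right)} = 6 + 1 = 7$)
$S = \frac{23975}{3}$ ($S = \frac{\left(-175\right) \left(-115 - 296\right)}{9} = \frac{\left(-175\right) \left(-411\right)}{9} = \frac{1}{9} \cdot 71925 = \frac{23975}{3} \approx 7991.7$)
$\left(b{\left(Q \right)} + 368227\right) \left(-162007 + S\right) = \left(7 + 368227\right) \left(-162007 + \frac{23975}{3}\right) = 368234 \left(- \frac{462046}{3}\right) = - \frac{170141046764}{3}$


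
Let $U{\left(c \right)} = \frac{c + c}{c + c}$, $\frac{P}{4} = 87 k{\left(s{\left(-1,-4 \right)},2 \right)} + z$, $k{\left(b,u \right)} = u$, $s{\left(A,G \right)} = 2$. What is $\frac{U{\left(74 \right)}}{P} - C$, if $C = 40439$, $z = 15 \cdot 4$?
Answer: $- \frac{37850903}{936} \approx -40439.0$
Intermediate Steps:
$z = 60$
$P = 936$ ($P = 4 \left(87 \cdot 2 + 60\right) = 4 \left(174 + 60\right) = 4 \cdot 234 = 936$)
$U{\left(c \right)} = 1$ ($U{\left(c \right)} = \frac{2 c}{2 c} = 2 c \frac{1}{2 c} = 1$)
$\frac{U{\left(74 \right)}}{P} - C = 1 \cdot \frac{1}{936} - 40439 = \frac{1}{936} - 40439 = - \frac{37850903}{936}$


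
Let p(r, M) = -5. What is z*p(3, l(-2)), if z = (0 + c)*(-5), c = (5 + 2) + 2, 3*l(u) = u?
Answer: 225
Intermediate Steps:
l(u) = u/3
c = 9 (c = 7 + 2 = 9)
z = -45 (z = (0 + 9)*(-5) = 9*(-5) = -45)
z*p(3, l(-2)) = -45*(-5) = 225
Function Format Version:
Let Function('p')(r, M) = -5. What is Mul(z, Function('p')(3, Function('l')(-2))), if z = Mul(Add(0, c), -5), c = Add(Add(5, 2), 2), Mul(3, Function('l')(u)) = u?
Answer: 225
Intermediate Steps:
Function('l')(u) = Mul(Rational(1, 3), u)
c = 9 (c = Add(7, 2) = 9)
z = -45 (z = Mul(Add(0, 9), -5) = Mul(9, -5) = -45)
Mul(z, Function('p')(3, Function('l')(-2))) = Mul(-45, -5) = 225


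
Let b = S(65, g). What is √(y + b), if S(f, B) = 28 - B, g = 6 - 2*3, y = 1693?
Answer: √1721 ≈ 41.485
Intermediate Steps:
g = 0 (g = 6 - 6 = 0)
b = 28 (b = 28 - 1*0 = 28 + 0 = 28)
√(y + b) = √(1693 + 28) = √1721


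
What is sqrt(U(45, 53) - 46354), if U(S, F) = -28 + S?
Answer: I*sqrt(46337) ≈ 215.26*I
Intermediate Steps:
sqrt(U(45, 53) - 46354) = sqrt((-28 + 45) - 46354) = sqrt(17 - 46354) = sqrt(-46337) = I*sqrt(46337)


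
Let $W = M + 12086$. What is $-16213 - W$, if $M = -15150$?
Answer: $-13149$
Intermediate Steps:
$W = -3064$ ($W = -15150 + 12086 = -3064$)
$-16213 - W = -16213 - -3064 = -16213 + 3064 = -13149$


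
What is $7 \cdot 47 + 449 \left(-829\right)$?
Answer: $-371892$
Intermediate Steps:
$7 \cdot 47 + 449 \left(-829\right) = 329 - 372221 = -371892$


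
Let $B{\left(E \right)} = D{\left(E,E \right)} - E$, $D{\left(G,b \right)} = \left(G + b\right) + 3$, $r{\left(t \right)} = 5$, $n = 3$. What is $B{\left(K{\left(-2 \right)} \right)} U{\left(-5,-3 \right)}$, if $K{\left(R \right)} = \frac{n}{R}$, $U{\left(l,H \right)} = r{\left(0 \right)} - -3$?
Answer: $12$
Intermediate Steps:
$D{\left(G,b \right)} = 3 + G + b$
$U{\left(l,H \right)} = 8$ ($U{\left(l,H \right)} = 5 - -3 = 5 + 3 = 8$)
$K{\left(R \right)} = \frac{3}{R}$
$B{\left(E \right)} = 3 + E$ ($B{\left(E \right)} = \left(3 + E + E\right) - E = \left(3 + 2 E\right) - E = 3 + E$)
$B{\left(K{\left(-2 \right)} \right)} U{\left(-5,-3 \right)} = \left(3 + \frac{3}{-2}\right) 8 = \left(3 + 3 \left(- \frac{1}{2}\right)\right) 8 = \left(3 - \frac{3}{2}\right) 8 = \frac{3}{2} \cdot 8 = 12$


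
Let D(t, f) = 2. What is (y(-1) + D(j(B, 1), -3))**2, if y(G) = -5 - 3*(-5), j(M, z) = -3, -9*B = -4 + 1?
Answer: 144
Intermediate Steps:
B = 1/3 (B = -(-4 + 1)/9 = -1/9*(-3) = 1/3 ≈ 0.33333)
y(G) = 10 (y(G) = -5 + 15 = 10)
(y(-1) + D(j(B, 1), -3))**2 = (10 + 2)**2 = 12**2 = 144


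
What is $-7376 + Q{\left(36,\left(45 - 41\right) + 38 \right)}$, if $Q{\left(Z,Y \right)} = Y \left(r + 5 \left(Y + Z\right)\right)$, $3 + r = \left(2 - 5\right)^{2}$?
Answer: $9256$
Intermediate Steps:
$r = 6$ ($r = -3 + \left(2 - 5\right)^{2} = -3 + \left(-3\right)^{2} = -3 + 9 = 6$)
$Q{\left(Z,Y \right)} = Y \left(6 + 5 Y + 5 Z\right)$ ($Q{\left(Z,Y \right)} = Y \left(6 + 5 \left(Y + Z\right)\right) = Y \left(6 + \left(5 Y + 5 Z\right)\right) = Y \left(6 + 5 Y + 5 Z\right)$)
$-7376 + Q{\left(36,\left(45 - 41\right) + 38 \right)} = -7376 + \left(\left(45 - 41\right) + 38\right) \left(6 + 5 \left(\left(45 - 41\right) + 38\right) + 5 \cdot 36\right) = -7376 + \left(4 + 38\right) \left(6 + 5 \left(4 + 38\right) + 180\right) = -7376 + 42 \left(6 + 5 \cdot 42 + 180\right) = -7376 + 42 \left(6 + 210 + 180\right) = -7376 + 42 \cdot 396 = -7376 + 16632 = 9256$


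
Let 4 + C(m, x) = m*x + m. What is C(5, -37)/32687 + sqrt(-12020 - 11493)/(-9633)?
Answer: -184/32687 - I*sqrt(23513)/9633 ≈ -0.0056292 - 0.015918*I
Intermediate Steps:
C(m, x) = -4 + m + m*x (C(m, x) = -4 + (m*x + m) = -4 + (m + m*x) = -4 + m + m*x)
C(5, -37)/32687 + sqrt(-12020 - 11493)/(-9633) = (-4 + 5 + 5*(-37))/32687 + sqrt(-12020 - 11493)/(-9633) = (-4 + 5 - 185)*(1/32687) + sqrt(-23513)*(-1/9633) = -184*1/32687 + (I*sqrt(23513))*(-1/9633) = -184/32687 - I*sqrt(23513)/9633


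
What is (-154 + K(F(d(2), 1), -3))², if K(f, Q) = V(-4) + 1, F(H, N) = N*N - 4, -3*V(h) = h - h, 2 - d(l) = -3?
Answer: 23409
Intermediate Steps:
d(l) = 5 (d(l) = 2 - 1*(-3) = 2 + 3 = 5)
V(h) = 0 (V(h) = -(h - h)/3 = -⅓*0 = 0)
F(H, N) = -4 + N² (F(H, N) = N² - 4 = -4 + N²)
K(f, Q) = 1 (K(f, Q) = 0 + 1 = 1)
(-154 + K(F(d(2), 1), -3))² = (-154 + 1)² = (-153)² = 23409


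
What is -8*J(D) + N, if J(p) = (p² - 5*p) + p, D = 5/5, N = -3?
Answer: 21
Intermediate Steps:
D = 1 (D = 5*(⅕) = 1)
J(p) = p² - 4*p
-8*J(D) + N = -8*(-4 + 1) - 3 = -8*(-3) - 3 = 24 - 3 = 21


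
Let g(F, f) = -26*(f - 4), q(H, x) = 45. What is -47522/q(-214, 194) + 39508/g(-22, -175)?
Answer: -109694764/104715 ≈ -1047.6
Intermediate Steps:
g(F, f) = 104 - 26*f (g(F, f) = -26*(-4 + f) = 104 - 26*f)
-47522/q(-214, 194) + 39508/g(-22, -175) = -47522/45 + 39508/(104 - 26*(-175)) = -47522*1/45 + 39508/(104 + 4550) = -47522/45 + 39508/4654 = -47522/45 + 39508*(1/4654) = -47522/45 + 19754/2327 = -109694764/104715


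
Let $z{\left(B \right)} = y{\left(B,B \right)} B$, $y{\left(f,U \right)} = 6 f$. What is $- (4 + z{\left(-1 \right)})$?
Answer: $-10$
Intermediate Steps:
$z{\left(B \right)} = 6 B^{2}$ ($z{\left(B \right)} = 6 B B = 6 B^{2}$)
$- (4 + z{\left(-1 \right)}) = - (4 + 6 \left(-1\right)^{2}) = - (4 + 6 \cdot 1) = - (4 + 6) = \left(-1\right) 10 = -10$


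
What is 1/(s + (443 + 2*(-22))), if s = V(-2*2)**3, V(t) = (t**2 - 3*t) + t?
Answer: 1/14223 ≈ 7.0309e-5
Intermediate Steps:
V(t) = t**2 - 2*t
s = 13824 (s = ((-2*2)*(-2 - 2*2))**3 = (-4*(-2 - 4))**3 = (-4*(-6))**3 = 24**3 = 13824)
1/(s + (443 + 2*(-22))) = 1/(13824 + (443 + 2*(-22))) = 1/(13824 + (443 - 44)) = 1/(13824 + 399) = 1/14223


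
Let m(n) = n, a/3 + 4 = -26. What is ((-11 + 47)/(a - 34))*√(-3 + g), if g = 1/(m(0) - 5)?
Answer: -36*I*√5/155 ≈ -0.51934*I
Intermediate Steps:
a = -90 (a = -12 + 3*(-26) = -12 - 78 = -90)
g = -⅕ (g = 1/(0 - 5) = 1/(-5) = -⅕ ≈ -0.20000)
((-11 + 47)/(a - 34))*√(-3 + g) = ((-11 + 47)/(-90 - 34))*√(-3 - ⅕) = (36/(-124))*√(-16/5) = (36*(-1/124))*(4*I*√5/5) = -36*I*√5/155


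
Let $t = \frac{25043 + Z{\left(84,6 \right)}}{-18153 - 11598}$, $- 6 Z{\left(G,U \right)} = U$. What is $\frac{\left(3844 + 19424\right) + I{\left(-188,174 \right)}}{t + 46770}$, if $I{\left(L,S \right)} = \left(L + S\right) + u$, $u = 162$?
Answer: $\frac{174162354}{347857307} \approx 0.50067$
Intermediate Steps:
$Z{\left(G,U \right)} = - \frac{U}{6}$
$t = - \frac{25042}{29751}$ ($t = \frac{25043 - 1}{-18153 - 11598} = \frac{25043 - 1}{-29751} = 25042 \left(- \frac{1}{29751}\right) = - \frac{25042}{29751} \approx -0.84172$)
$I{\left(L,S \right)} = 162 + L + S$ ($I{\left(L,S \right)} = \left(L + S\right) + 162 = 162 + L + S$)
$\frac{\left(3844 + 19424\right) + I{\left(-188,174 \right)}}{t + 46770} = \frac{\left(3844 + 19424\right) + \left(162 - 188 + 174\right)}{- \frac{25042}{29751} + 46770} = \frac{23268 + 148}{\frac{1391429228}{29751}} = 23416 \cdot \frac{29751}{1391429228} = \frac{174162354}{347857307}$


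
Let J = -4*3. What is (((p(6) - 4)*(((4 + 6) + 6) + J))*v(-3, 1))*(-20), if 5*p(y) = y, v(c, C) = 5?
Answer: 1120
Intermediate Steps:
p(y) = y/5
J = -12
(((p(6) - 4)*(((4 + 6) + 6) + J))*v(-3, 1))*(-20) = ((((⅕)*6 - 4)*(((4 + 6) + 6) - 12))*5)*(-20) = (((6/5 - 4)*((10 + 6) - 12))*5)*(-20) = (-14*(16 - 12)/5*5)*(-20) = (-14/5*4*5)*(-20) = -56/5*5*(-20) = -56*(-20) = 1120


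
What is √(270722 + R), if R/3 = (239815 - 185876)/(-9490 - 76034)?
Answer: √55003968341299/14254 ≈ 520.31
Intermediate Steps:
R = -53939/28508 (R = 3*((239815 - 185876)/(-9490 - 76034)) = 3*(53939/(-85524)) = 3*(53939*(-1/85524)) = 3*(-53939/85524) = -53939/28508 ≈ -1.8921)
√(270722 + R) = √(270722 - 53939/28508) = √(7717688837/28508) = √55003968341299/14254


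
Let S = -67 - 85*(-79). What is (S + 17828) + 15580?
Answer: 40056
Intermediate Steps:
S = 6648 (S = -67 + 6715 = 6648)
(S + 17828) + 15580 = (6648 + 17828) + 15580 = 24476 + 15580 = 40056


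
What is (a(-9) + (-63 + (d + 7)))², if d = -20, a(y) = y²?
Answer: 25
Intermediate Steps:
(a(-9) + (-63 + (d + 7)))² = ((-9)² + (-63 + (-20 + 7)))² = (81 + (-63 - 13))² = (81 - 76)² = 5² = 25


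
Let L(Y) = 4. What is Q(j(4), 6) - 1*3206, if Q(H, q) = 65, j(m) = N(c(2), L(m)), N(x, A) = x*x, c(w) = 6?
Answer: -3141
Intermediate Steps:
N(x, A) = x²
j(m) = 36 (j(m) = 6² = 36)
Q(j(4), 6) - 1*3206 = 65 - 1*3206 = 65 - 3206 = -3141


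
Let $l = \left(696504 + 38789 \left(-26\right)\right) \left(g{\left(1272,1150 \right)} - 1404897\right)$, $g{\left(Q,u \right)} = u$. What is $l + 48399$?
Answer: $437983149869$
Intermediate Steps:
$l = 437983101470$ ($l = \left(696504 + 38789 \left(-26\right)\right) \left(1150 - 1404897\right) = \left(696504 - 1008514\right) \left(-1403747\right) = \left(-312010\right) \left(-1403747\right) = 437983101470$)
$l + 48399 = 437983101470 + 48399 = 437983149869$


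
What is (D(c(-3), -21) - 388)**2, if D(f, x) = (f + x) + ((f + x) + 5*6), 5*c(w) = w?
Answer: 4024036/25 ≈ 1.6096e+5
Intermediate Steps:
c(w) = w/5
D(f, x) = 30 + 2*f + 2*x (D(f, x) = (f + x) + ((f + x) + 30) = (f + x) + (30 + f + x) = 30 + 2*f + 2*x)
(D(c(-3), -21) - 388)**2 = ((30 + 2*((1/5)*(-3)) + 2*(-21)) - 388)**2 = ((30 + 2*(-3/5) - 42) - 388)**2 = ((30 - 6/5 - 42) - 388)**2 = (-66/5 - 388)**2 = (-2006/5)**2 = 4024036/25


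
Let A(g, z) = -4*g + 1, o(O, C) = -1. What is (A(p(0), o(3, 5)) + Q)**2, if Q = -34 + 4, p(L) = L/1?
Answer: 841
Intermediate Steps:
p(L) = L (p(L) = L*1 = L)
A(g, z) = 1 - 4*g
Q = -30
(A(p(0), o(3, 5)) + Q)**2 = ((1 - 4*0) - 30)**2 = ((1 + 0) - 30)**2 = (1 - 30)**2 = (-29)**2 = 841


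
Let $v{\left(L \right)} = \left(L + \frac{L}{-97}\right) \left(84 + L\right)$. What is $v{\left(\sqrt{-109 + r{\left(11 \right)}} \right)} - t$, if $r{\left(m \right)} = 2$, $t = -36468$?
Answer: $\frac{3527124}{97} + \frac{8064 i \sqrt{107}}{97} \approx 36362.0 + 859.95 i$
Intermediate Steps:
$v{\left(L \right)} = \frac{96 L \left(84 + L\right)}{97}$ ($v{\left(L \right)} = \left(L + L \left(- \frac{1}{97}\right)\right) \left(84 + L\right) = \left(L - \frac{L}{97}\right) \left(84 + L\right) = \frac{96 L}{97} \left(84 + L\right) = \frac{96 L \left(84 + L\right)}{97}$)
$v{\left(\sqrt{-109 + r{\left(11 \right)}} \right)} - t = \frac{96 \sqrt{-109 + 2} \left(84 + \sqrt{-109 + 2}\right)}{97} - -36468 = \frac{96 \sqrt{-107} \left(84 + \sqrt{-107}\right)}{97} + 36468 = \frac{96 i \sqrt{107} \left(84 + i \sqrt{107}\right)}{97} + 36468 = 36468 + \frac{96 i \sqrt{107} \left(84 + i \sqrt{107}\right)}{97}$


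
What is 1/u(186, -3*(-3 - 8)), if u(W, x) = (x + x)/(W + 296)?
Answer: 241/33 ≈ 7.3030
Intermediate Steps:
u(W, x) = 2*x/(296 + W) (u(W, x) = (2*x)/(296 + W) = 2*x/(296 + W))
1/u(186, -3*(-3 - 8)) = 1/(2*(-3*(-3 - 8))/(296 + 186)) = 1/(2*(-3*(-11))/482) = 1/(2*33*(1/482)) = 1/(33/241) = 241/33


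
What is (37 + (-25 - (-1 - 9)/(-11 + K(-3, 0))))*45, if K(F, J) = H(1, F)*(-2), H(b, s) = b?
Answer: 6570/13 ≈ 505.38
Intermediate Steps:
K(F, J) = -2 (K(F, J) = 1*(-2) = -2)
(37 + (-25 - (-1 - 9)/(-11 + K(-3, 0))))*45 = (37 + (-25 - (-1 - 9)/(-11 - 2)))*45 = (37 + (-25 - (-10)/(-13)))*45 = (37 + (-25 - (-10)*(-1)/13))*45 = (37 + (-25 - 1*10/13))*45 = (37 + (-25 - 10/13))*45 = (37 - 335/13)*45 = (146/13)*45 = 6570/13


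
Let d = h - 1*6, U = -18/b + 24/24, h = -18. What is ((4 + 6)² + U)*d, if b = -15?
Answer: -12264/5 ≈ -2452.8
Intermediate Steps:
U = 11/5 (U = -18/(-15) + 24/24 = -18*(-1/15) + 24*(1/24) = 6/5 + 1 = 11/5 ≈ 2.2000)
d = -24 (d = -18 - 1*6 = -18 - 6 = -24)
((4 + 6)² + U)*d = ((4 + 6)² + 11/5)*(-24) = (10² + 11/5)*(-24) = (100 + 11/5)*(-24) = (511/5)*(-24) = -12264/5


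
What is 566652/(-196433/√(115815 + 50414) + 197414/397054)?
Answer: -9417479409754145247/7759103137022329985 - 22382776789750807359*√166229/7759103137022329985 ≈ -1177.3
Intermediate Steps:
566652/(-196433/√(115815 + 50414) + 197414/397054) = 566652/(-196433*√166229/166229 + 197414*(1/397054)) = 566652/(-196433*√166229/166229 + 14101/28361) = 566652/(14101/28361 - 196433*√166229/166229)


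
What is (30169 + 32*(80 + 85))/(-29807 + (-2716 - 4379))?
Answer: -35449/36902 ≈ -0.96063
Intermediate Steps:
(30169 + 32*(80 + 85))/(-29807 + (-2716 - 4379)) = (30169 + 32*165)/(-29807 - 7095) = (30169 + 5280)/(-36902) = 35449*(-1/36902) = -35449/36902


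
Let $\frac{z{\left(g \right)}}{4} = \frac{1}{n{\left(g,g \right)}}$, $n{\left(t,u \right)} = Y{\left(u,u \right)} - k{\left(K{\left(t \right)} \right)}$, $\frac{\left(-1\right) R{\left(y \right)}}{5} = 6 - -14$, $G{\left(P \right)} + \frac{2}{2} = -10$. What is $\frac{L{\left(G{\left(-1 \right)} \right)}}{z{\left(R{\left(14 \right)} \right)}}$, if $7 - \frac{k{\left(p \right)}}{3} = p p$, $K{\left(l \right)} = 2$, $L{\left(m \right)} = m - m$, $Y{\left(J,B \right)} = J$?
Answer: $0$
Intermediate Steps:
$G{\left(P \right)} = -11$ ($G{\left(P \right)} = -1 - 10 = -11$)
$L{\left(m \right)} = 0$
$R{\left(y \right)} = -100$ ($R{\left(y \right)} = - 5 \left(6 - -14\right) = - 5 \left(6 + 14\right) = \left(-5\right) 20 = -100$)
$k{\left(p \right)} = 21 - 3 p^{2}$ ($k{\left(p \right)} = 21 - 3 p p = 21 - 3 p^{2}$)
$n{\left(t,u \right)} = -9 + u$ ($n{\left(t,u \right)} = u - \left(21 - 3 \cdot 2^{2}\right) = u - \left(21 - 12\right) = u - 9 = -9 + u$)
$z{\left(g \right)} = \frac{4}{-9 + g}$
$\frac{L{\left(G{\left(-1 \right)} \right)}}{z{\left(R{\left(14 \right)} \right)}} = \frac{0}{4 \frac{1}{-9 - 100}} = \frac{0}{4 \frac{1}{-109}} = \frac{0}{4 \left(- \frac{1}{109}\right)} = \frac{0}{- \frac{4}{109}} = 0 \left(- \frac{109}{4}\right) = 0$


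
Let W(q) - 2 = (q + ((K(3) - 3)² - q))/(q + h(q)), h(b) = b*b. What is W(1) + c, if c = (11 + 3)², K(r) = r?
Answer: 198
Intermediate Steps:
c = 196 (c = 14² = 196)
h(b) = b²
W(q) = 2 (W(q) = 2 + (q + ((3 - 3)² - q))/(q + q²) = 2 + (q + (0² - q))/(q + q²) = 2 + (q + (0 - q))/(q + q²) = 2 + (q - q)/(q + q²) = 2 + 0/(q + q²) = 2 + 0 = 2)
W(1) + c = 2 + 196 = 198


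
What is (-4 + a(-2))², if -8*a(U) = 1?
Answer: 1089/64 ≈ 17.016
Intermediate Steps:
a(U) = -⅛ (a(U) = -⅛*1 = -⅛)
(-4 + a(-2))² = (-4 - ⅛)² = (-33/8)² = 1089/64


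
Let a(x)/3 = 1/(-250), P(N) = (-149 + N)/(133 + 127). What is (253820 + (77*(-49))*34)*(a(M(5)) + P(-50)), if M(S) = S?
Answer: -317171757/3250 ≈ -97591.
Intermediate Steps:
P(N) = -149/260 + N/260 (P(N) = (-149 + N)/260 = (-149 + N)*(1/260) = -149/260 + N/260)
a(x) = -3/250 (a(x) = 3/(-250) = 3*(-1/250) = -3/250)
(253820 + (77*(-49))*34)*(a(M(5)) + P(-50)) = (253820 + (77*(-49))*34)*(-3/250 + (-149/260 + (1/260)*(-50))) = (253820 - 3773*34)*(-3/250 + (-149/260 - 5/26)) = (253820 - 128282)*(-3/250 - 199/260) = 125538*(-5053/6500) = -317171757/3250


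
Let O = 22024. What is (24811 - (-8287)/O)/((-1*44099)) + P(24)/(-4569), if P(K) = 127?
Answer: -2620057656071/4437579001944 ≈ -0.59043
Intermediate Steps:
(24811 - (-8287)/O)/((-1*44099)) + P(24)/(-4569) = (24811 - (-8287)/22024)/((-1*44099)) + 127/(-4569) = (24811 - (-8287)/22024)/(-44099) + 127*(-1/4569) = (24811 - 1*(-8287/22024))*(-1/44099) - 127/4569 = (24811 + 8287/22024)*(-1/44099) - 127/4569 = (546445751/22024)*(-1/44099) - 127/4569 = -546445751/971236376 - 127/4569 = -2620057656071/4437579001944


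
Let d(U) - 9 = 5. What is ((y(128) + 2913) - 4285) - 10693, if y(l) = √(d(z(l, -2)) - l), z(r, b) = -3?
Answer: -12065 + I*√114 ≈ -12065.0 + 10.677*I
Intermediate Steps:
d(U) = 14 (d(U) = 9 + 5 = 14)
y(l) = √(14 - l)
((y(128) + 2913) - 4285) - 10693 = ((√(14 - 1*128) + 2913) - 4285) - 10693 = ((√(14 - 128) + 2913) - 4285) - 10693 = ((√(-114) + 2913) - 4285) - 10693 = ((I*√114 + 2913) - 4285) - 10693 = ((2913 + I*√114) - 4285) - 10693 = (-1372 + I*√114) - 10693 = -12065 + I*√114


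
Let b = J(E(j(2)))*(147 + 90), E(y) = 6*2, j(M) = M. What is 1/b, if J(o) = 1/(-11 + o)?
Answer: 1/237 ≈ 0.0042194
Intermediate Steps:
E(y) = 12
b = 237 (b = (147 + 90)/(-11 + 12) = 237/1 = 1*237 = 237)
1/b = 1/237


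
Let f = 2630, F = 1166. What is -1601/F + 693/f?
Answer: -850648/766645 ≈ -1.1096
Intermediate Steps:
-1601/F + 693/f = -1601/1166 + 693/2630 = -850648/766645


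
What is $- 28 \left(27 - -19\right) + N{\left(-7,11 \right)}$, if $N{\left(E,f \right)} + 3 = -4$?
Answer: $-1295$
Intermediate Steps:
$N{\left(E,f \right)} = -7$ ($N{\left(E,f \right)} = -3 - 4 = -7$)
$- 28 \left(27 - -19\right) + N{\left(-7,11 \right)} = - 28 \left(27 - -19\right) - 7 = - 28 \left(27 + 19\right) - 7 = \left(-28\right) 46 - 7 = -1288 - 7 = -1295$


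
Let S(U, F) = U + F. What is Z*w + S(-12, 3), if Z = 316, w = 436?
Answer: 137767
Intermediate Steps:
S(U, F) = F + U
Z*w + S(-12, 3) = 316*436 + (3 - 12) = 137776 - 9 = 137767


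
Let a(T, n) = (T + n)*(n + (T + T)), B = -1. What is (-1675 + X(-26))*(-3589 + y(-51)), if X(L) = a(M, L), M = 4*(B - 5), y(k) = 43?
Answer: -7180650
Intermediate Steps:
M = -24 (M = 4*(-1 - 5) = 4*(-6) = -24)
a(T, n) = (T + n)*(n + 2*T)
X(L) = 1152 + L² - 72*L (X(L) = L² + 2*(-24)² + 3*(-24)*L = L² + 2*576 - 72*L = L² + 1152 - 72*L = 1152 + L² - 72*L)
(-1675 + X(-26))*(-3589 + y(-51)) = (-1675 + (1152 + (-26)² - 72*(-26)))*(-3589 + 43) = (-1675 + (1152 + 676 + 1872))*(-3546) = (-1675 + 3700)*(-3546) = 2025*(-3546) = -7180650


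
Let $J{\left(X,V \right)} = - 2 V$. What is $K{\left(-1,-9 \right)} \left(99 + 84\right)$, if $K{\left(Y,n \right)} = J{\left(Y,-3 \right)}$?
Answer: $1098$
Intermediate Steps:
$K{\left(Y,n \right)} = 6$ ($K{\left(Y,n \right)} = \left(-2\right) \left(-3\right) = 6$)
$K{\left(-1,-9 \right)} \left(99 + 84\right) = 6 \left(99 + 84\right) = 6 \cdot 183 = 1098$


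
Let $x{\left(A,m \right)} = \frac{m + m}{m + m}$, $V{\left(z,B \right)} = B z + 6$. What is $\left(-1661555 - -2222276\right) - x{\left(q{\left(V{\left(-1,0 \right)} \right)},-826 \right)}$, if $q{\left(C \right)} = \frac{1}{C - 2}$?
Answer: $560720$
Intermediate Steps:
$V{\left(z,B \right)} = 6 + B z$
$q{\left(C \right)} = \frac{1}{-2 + C}$
$x{\left(A,m \right)} = 1$ ($x{\left(A,m \right)} = \frac{2 m}{2 m} = 2 m \frac{1}{2 m} = 1$)
$\left(-1661555 - -2222276\right) - x{\left(q{\left(V{\left(-1,0 \right)} \right)},-826 \right)} = \left(-1661555 - -2222276\right) - 1 = \left(-1661555 + 2222276\right) - 1 = 560721 - 1 = 560720$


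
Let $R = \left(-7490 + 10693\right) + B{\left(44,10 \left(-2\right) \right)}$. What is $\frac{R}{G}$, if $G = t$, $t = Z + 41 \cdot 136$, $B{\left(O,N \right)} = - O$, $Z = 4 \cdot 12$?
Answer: $\frac{3159}{5624} \approx 0.5617$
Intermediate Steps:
$Z = 48$
$t = 5624$ ($t = 48 + 41 \cdot 136 = 48 + 5576 = 5624$)
$R = 3159$ ($R = \left(-7490 + 10693\right) - 44 = 3203 - 44 = 3159$)
$G = 5624$
$\frac{R}{G} = \frac{3159}{5624}$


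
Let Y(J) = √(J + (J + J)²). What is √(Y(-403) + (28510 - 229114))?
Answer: √(-200604 + 3*√72137) ≈ 446.99*I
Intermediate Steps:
Y(J) = √(J + 4*J²) (Y(J) = √(J + (2*J)²) = √(J + 4*J²))
√(Y(-403) + (28510 - 229114)) = √(√(-403*(1 + 4*(-403))) + (28510 - 229114)) = √(√(-403*(1 - 1612)) - 200604) = √(√(-403*(-1611)) - 200604) = √(√649233 - 200604) = √(3*√72137 - 200604) = √(-200604 + 3*√72137)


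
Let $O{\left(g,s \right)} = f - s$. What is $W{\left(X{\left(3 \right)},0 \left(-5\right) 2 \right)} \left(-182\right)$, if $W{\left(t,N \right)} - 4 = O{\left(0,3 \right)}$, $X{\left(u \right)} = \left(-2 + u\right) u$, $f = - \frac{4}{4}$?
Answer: $0$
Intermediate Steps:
$f = -1$ ($f = \left(-4\right) \frac{1}{4} = -1$)
$O{\left(g,s \right)} = -1 - s$
$X{\left(u \right)} = u \left(-2 + u\right)$
$W{\left(t,N \right)} = 0$ ($W{\left(t,N \right)} = 4 - 4 = 0$)
$W{\left(X{\left(3 \right)},0 \left(-5\right) 2 \right)} \left(-182\right) = 0 \left(-182\right) = 0$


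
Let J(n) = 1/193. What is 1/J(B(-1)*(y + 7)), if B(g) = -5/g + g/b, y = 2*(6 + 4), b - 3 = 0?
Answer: 193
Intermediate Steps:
b = 3 (b = 3 + 0 = 3)
y = 20 (y = 2*10 = 20)
B(g) = -5/g + g/3
J(n) = 1/193
1/J(B(-1)*(y + 7)) = 1/(1/193) = 193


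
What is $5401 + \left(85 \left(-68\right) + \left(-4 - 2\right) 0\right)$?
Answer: $-379$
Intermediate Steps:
$5401 + \left(85 \left(-68\right) + \left(-4 - 2\right) 0\right) = 5401 - 5780 = -379$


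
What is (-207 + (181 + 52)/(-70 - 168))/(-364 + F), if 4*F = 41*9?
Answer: 98998/129353 ≈ 0.76533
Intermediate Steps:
F = 369/4 (F = (41*9)/4 = (¼)*369 = 369/4 ≈ 92.250)
(-207 + (181 + 52)/(-70 - 168))/(-364 + F) = (-207 + (181 + 52)/(-70 - 168))/(-364 + 369/4) = (-207 + 233/(-238))/(-1087/4) = (-207 + 233*(-1/238))*(-4/1087) = (-207 - 233/238)*(-4/1087) = -49499/238*(-4/1087) = 98998/129353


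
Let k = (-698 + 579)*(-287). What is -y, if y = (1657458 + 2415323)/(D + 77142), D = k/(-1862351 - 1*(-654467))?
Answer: -289379235612/5481091375 ≈ -52.796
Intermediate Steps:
k = 34153 (k = -119*(-287) = 34153)
D = -2009/71052 (D = 34153/(-1862351 - 1*(-654467)) = 34153/(-1862351 + 654467) = 34153/(-1207884) = 34153*(-1/1207884) = -2009/71052 ≈ -0.028275)
y = 289379235612/5481091375 (y = (1657458 + 2415323)/(-2009/71052 + 77142) = 4072781/(5481091375/71052) = 4072781*(71052/5481091375) = 289379235612/5481091375 ≈ 52.796)
-y = -1*289379235612/5481091375 = -289379235612/5481091375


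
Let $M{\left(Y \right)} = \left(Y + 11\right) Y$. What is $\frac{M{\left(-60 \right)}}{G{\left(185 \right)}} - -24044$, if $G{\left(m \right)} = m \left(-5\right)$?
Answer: $\frac{4447552}{185} \approx 24041.0$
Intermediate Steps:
$G{\left(m \right)} = - 5 m$
$M{\left(Y \right)} = Y \left(11 + Y\right)$ ($M{\left(Y \right)} = \left(11 + Y\right) Y = Y \left(11 + Y\right)$)
$\frac{M{\left(-60 \right)}}{G{\left(185 \right)}} - -24044 = \frac{\left(-60\right) \left(11 - 60\right)}{\left(-5\right) 185} - -24044 = \frac{\left(-60\right) \left(-49\right)}{-925} + 24044 = 2940 \left(- \frac{1}{925}\right) + 24044 = - \frac{588}{185} + 24044 = \frac{4447552}{185}$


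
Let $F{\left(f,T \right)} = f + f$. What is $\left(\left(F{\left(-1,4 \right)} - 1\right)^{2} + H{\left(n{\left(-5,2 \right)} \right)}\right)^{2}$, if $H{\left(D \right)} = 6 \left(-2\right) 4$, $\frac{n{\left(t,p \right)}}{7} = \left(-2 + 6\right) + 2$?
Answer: $1521$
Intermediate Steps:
$F{\left(f,T \right)} = 2 f$
$n{\left(t,p \right)} = 42$ ($n{\left(t,p \right)} = 7 \left(\left(-2 + 6\right) + 2\right) = 7 \left(4 + 2\right) = 7 \cdot 6 = 42$)
$H{\left(D \right)} = -48$ ($H{\left(D \right)} = \left(-12\right) 4 = -48$)
$\left(\left(F{\left(-1,4 \right)} - 1\right)^{2} + H{\left(n{\left(-5,2 \right)} \right)}\right)^{2} = \left(\left(2 \left(-1\right) - 1\right)^{2} - 48\right)^{2} = \left(\left(-2 - 1\right)^{2} - 48\right)^{2} = \left(\left(-3\right)^{2} - 48\right)^{2} = \left(9 - 48\right)^{2} = \left(-39\right)^{2} = 1521$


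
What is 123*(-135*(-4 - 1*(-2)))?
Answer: 33210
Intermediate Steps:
123*(-135*(-4 - 1*(-2))) = 123*(-135*(-4 + 2)) = 123*(-135*(-2)) = 123*270 = 33210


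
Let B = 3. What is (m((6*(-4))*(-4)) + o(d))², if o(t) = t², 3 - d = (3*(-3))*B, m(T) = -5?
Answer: 801025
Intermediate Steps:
d = 30 (d = 3 - 3*(-3)*3 = 3 - (-9)*3 = 3 - 1*(-27) = 3 + 27 = 30)
(m((6*(-4))*(-4)) + o(d))² = (-5 + 30²)² = (-5 + 900)² = 895² = 801025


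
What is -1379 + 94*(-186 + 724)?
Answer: 49193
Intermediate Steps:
-1379 + 94*(-186 + 724) = -1379 + 94*538 = -1379 + 50572 = 49193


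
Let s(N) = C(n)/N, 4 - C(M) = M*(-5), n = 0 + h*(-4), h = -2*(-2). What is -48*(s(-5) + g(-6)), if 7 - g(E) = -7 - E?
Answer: -5568/5 ≈ -1113.6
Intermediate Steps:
h = 4
g(E) = 14 + E (g(E) = 7 - (-7 - E) = 7 + (7 + E) = 14 + E)
n = -16 (n = 0 + 4*(-4) = 0 - 16 = -16)
C(M) = 4 + 5*M (C(M) = 4 - M*(-5) = 4 - (-5)*M = 4 + 5*M)
s(N) = -76/N (s(N) = (4 + 5*(-16))/N = (4 - 80)/N = -76/N)
-48*(s(-5) + g(-6)) = -48*(-76/(-5) + (14 - 6)) = -48*(-76*(-⅕) + 8) = -48*(76/5 + 8) = -48*116/5 = -5568/5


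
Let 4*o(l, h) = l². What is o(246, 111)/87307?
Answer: 15129/87307 ≈ 0.17329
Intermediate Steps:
o(l, h) = l²/4
o(246, 111)/87307 = ((¼)*246²)/87307 = ((¼)*60516)*(1/87307) = 15129*(1/87307) = 15129/87307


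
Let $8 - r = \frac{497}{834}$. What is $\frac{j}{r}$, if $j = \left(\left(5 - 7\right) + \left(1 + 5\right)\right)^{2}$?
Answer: $\frac{13344}{6175} \approx 2.161$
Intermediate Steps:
$r = \frac{6175}{834}$ ($r = 8 - \frac{497}{834} = \frac{6175}{834} \approx 7.4041$)
$j = 16$ ($j = \left(\left(5 - 7\right) + 6\right)^{2} = \left(-2 + 6\right)^{2} = 4^{2} = 16$)
$\frac{j}{r} = \frac{16}{\frac{6175}{834}} = 16 \cdot \frac{834}{6175} = \frac{13344}{6175}$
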